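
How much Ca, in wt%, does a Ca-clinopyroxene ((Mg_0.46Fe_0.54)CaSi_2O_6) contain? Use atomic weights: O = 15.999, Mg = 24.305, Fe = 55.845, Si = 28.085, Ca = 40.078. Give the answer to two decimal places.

M((Mg_0.46Fe_0.54)CaSi_2O_6) = 233.579 g/mol.
Ca contributes 1 × 40.078 = 40.078 g per mole.
40.078/233.579 = 0.1716 → 17.16%.

17.16 wt%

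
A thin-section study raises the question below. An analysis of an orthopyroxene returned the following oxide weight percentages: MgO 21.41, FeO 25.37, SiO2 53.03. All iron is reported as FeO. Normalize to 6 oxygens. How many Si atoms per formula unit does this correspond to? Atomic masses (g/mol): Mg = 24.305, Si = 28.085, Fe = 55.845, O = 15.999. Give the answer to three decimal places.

21.41 wt% MgO ÷ 40.304 g/mol = 0.53121 mol, giving 0.53121 Mg and 0.53121 O.
25.37 wt% FeO ÷ 71.844 g/mol = 0.35313 mol, giving 0.35313 Fe and 0.35313 O.
53.03 wt% SiO2 ÷ 60.083 g/mol = 0.88261 mol, giving 0.88261 Si and 1.76522 O.
Oxygen sums to 2.64956; scaling by 6/2.64956 = 2.26453 puts the formula on 6 O.
Si: 0.88261 × 2.26453 = 1.999 atoms per formula unit.

1.999 Si apfu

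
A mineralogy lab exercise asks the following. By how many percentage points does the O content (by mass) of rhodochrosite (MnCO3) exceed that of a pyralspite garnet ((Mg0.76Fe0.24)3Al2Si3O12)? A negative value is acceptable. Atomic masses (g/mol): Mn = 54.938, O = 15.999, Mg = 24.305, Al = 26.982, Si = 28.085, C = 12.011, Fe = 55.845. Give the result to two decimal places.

-3.33 percentage points

First mineral: 47.997 g O in 114.946 g formula = 41.76 wt% O.
Second mineral: 191.988 g O in 425.831 g formula = 45.09 wt% O.
41.76% − 45.09% gives a difference of -3.33 percentage points.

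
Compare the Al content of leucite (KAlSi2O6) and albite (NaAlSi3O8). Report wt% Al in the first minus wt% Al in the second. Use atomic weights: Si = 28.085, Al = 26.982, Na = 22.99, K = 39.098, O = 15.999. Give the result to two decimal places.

2.07 percentage points

Al in KAlSi2O6: molar mass 218.244 g/mol; 1×26.982 = 26.982 g → 12.36 wt%.
Al in NaAlSi3O8: molar mass 262.219 g/mol; 1×26.982 = 26.982 g → 10.29 wt%.
Difference = 12.36 − 10.29 = 2.07 percentage points.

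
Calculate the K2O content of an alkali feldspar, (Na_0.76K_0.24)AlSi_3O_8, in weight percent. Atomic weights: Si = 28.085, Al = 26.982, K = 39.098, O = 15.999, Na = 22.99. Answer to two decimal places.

4.25 wt%

Molar mass of (Na_0.76K_0.24)AlSi_3O_8 = 0.76×22.99 + 0.24×39.098 + 1×26.982 + 3×28.085 + 8×15.999 = 266.085 g/mol.
Each formula unit contains 0.24 K, equivalent to 0.24/2 = 0.1200 mol K2O.
M(K2O) = 2×39.098 + 1×15.999 = 94.195 g/mol.
Mass of K2O per formula unit = 0.1200 × 94.195 = 11.303 g.
K2O wt% = 11.303 / 266.085 × 100 = 4.25%.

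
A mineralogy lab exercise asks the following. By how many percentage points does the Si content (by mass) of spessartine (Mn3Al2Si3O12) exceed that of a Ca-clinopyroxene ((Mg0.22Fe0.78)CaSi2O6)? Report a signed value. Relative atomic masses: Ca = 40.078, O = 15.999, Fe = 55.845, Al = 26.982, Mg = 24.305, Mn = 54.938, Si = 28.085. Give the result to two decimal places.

M(Mn3Al2Si3O12) = 495.021 g/mol, so wt% Si = 84.255/495.021 × 100 = 17.02%.
M((Mg0.22Fe0.78)CaSi2O6) = 241.148 g/mol, so wt% Si = 56.170/241.148 × 100 = 23.29%.
17.02 − 23.29 = -6.27 pp.

-6.27 percentage points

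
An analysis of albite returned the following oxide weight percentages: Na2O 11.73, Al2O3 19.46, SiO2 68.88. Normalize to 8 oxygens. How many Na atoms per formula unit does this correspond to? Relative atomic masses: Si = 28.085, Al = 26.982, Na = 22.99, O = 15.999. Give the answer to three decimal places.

Na2O (M=61.979): mol = 0.18926; Na = 0.37852, O = 0.18926.
Al2O3 (M=101.961): mol = 0.19086; Al = 0.38172, O = 0.57258.
SiO2 (M=60.083): mol = 1.14641; Si = 1.14641, O = 2.29282.
ΣO = 3.05466; factor = 8/ΣO = 2.61895.
Na apfu = 0.37852 × 2.61895 = 0.991.

0.991 Na apfu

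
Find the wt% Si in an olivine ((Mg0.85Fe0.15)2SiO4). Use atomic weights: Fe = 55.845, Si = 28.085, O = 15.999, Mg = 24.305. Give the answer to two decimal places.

18.70 mass %

M((Mg0.85Fe0.15)2SiO4) = 150.153 g/mol.
Si contributes 1 × 28.085 = 28.085 g per mole.
28.085/150.153 = 0.1870 → 18.70%.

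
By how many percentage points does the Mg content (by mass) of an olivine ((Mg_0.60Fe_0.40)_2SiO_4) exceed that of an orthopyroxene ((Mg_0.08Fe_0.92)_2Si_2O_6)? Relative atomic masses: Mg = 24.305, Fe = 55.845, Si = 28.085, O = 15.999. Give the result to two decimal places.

Mg in (Mg_0.60Fe_0.40)_2SiO_4: molar mass 165.923 g/mol; 1.20×24.305 = 29.166 g → 17.58 wt%.
Mg in (Mg_0.08Fe_0.92)_2Si_2O_6: molar mass 258.808 g/mol; 0.16×24.305 = 3.889 g → 1.50 wt%.
Difference = 17.58 − 1.50 = 16.08 percentage points.

16.08 percentage points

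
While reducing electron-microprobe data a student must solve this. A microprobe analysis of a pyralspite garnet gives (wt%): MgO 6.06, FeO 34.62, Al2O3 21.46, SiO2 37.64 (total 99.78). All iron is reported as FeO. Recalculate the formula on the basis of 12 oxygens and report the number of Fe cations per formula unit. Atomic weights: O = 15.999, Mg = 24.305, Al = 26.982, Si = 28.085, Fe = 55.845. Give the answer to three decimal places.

2.298 Fe apfu

6.06 wt% MgO ÷ 40.304 g/mol = 0.15036 mol, giving 0.15036 Mg and 0.15036 O.
34.62 wt% FeO ÷ 71.844 g/mol = 0.48188 mol, giving 0.48188 Fe and 0.48188 O.
21.46 wt% Al2O3 ÷ 101.961 g/mol = 0.21047 mol, giving 0.42094 Al and 0.63141 O.
37.64 wt% SiO2 ÷ 60.083 g/mol = 0.62647 mol, giving 0.62647 Si and 1.25294 O.
Oxygen sums to 2.51659; scaling by 12/2.51659 = 4.76836 puts the formula on 12 O.
Fe: 0.48188 × 4.76836 = 2.298 atoms per formula unit.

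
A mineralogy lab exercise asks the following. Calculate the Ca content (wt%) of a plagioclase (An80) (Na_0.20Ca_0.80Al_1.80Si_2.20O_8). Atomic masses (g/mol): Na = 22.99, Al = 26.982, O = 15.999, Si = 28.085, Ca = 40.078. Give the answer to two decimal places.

M(Na_0.20Ca_0.80Al_1.80Si_2.20O_8) = 275.007 g/mol.
Ca contributes 0.80 × 40.078 = 32.062 g per mole.
32.062/275.007 = 0.1166 → 11.66%.

11.66 wt%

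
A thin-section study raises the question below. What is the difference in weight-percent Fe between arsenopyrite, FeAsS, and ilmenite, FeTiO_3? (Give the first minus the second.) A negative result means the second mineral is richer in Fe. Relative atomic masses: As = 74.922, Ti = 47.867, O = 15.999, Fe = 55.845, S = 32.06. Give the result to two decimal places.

Fe in FeAsS: molar mass 162.827 g/mol; 1×55.845 = 55.845 g → 34.30 wt%.
Fe in FeTiO_3: molar mass 151.709 g/mol; 1×55.845 = 55.845 g → 36.81 wt%.
Difference = 34.30 − 36.81 = -2.51 percentage points.

-2.51 percentage points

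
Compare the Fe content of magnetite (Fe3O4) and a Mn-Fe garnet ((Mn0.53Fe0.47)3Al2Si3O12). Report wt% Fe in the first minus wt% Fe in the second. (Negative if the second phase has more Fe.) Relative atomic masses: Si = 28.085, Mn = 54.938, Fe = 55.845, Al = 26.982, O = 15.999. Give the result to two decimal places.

First mineral: 167.535 g Fe in 231.531 g formula = 72.36 wt% Fe.
Second mineral: 78.741 g Fe in 496.300 g formula = 15.87 wt% Fe.
72.36% − 15.87% gives a difference of 56.49 percentage points.

56.49 percentage points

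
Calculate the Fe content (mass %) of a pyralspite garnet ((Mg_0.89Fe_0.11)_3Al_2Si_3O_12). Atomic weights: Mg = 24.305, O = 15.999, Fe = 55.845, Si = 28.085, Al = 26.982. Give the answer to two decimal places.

Molar mass of (Mg_0.89Fe_0.11)_3Al_2Si_3O_12: 2.67*24.305 + 0.33*55.845 + 2*26.982 + 3*28.085 + 12*15.999 = 413.530 g/mol.
Mass of Fe per formula unit: 0.33 × 55.845 = 18.429 g.
Weight fraction Fe = 18.429 / 413.530 = 0.0446.

4.46 mass %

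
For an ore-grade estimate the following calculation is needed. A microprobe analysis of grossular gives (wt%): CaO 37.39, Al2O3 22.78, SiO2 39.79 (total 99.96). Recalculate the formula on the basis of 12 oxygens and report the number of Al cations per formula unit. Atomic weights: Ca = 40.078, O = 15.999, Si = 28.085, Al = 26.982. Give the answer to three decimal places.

37.39 wt% CaO ÷ 56.077 g/mol = 0.66676 mol, giving 0.66676 Ca and 0.66676 O.
22.78 wt% Al2O3 ÷ 101.961 g/mol = 0.22342 mol, giving 0.44684 Al and 0.67026 O.
39.79 wt% SiO2 ÷ 60.083 g/mol = 0.66225 mol, giving 0.66225 Si and 1.32450 O.
Oxygen sums to 2.66152; scaling by 12/2.66152 = 4.50870 puts the formula on 12 O.
Al: 0.44684 × 4.50870 = 2.015 atoms per formula unit.

2.015 Al apfu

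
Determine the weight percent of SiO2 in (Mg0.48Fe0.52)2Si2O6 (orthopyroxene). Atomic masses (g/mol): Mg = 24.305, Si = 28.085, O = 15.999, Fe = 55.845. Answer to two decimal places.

51.45 wt%

Formula mass = 233.576 g/mol.
2 Si → 2.0000 mol SiO2 per formula unit; M(SiO2) = 60.083, so SiO2 mass = 120.166 g.
120.166/233.576 × 100 = 51.45 wt%.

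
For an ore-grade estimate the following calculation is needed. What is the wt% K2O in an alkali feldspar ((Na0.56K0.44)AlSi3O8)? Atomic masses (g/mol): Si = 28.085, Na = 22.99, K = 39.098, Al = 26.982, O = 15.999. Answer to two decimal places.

7.69 wt%

Molar mass of (Na0.56K0.44)AlSi3O8 = 0.56*22.99 + 0.44*39.098 + 1*26.982 + 3*28.085 + 8*15.999 = 269.307 g/mol.
Each formula unit contains 0.44 K, equivalent to 0.44/2 = 0.2200 mol K2O.
M(K2O) = 2×39.098 + 1×15.999 = 94.195 g/mol.
Mass of K2O per formula unit = 0.2200 × 94.195 = 20.723 g.
K2O wt% = 20.723 / 269.307 × 100 = 7.69%.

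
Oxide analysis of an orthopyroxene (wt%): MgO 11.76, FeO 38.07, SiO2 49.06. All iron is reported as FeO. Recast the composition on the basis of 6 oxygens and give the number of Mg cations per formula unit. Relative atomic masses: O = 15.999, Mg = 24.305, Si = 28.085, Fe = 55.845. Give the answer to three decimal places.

0.713 Mg apfu

MgO (M=40.304): mol = 0.29178; Mg = 0.29178, O = 0.29178.
FeO (M=71.844): mol = 0.52990; Fe = 0.52990, O = 0.52990.
SiO2 (M=60.083): mol = 0.81654; Si = 0.81654, O = 1.63308.
ΣO = 2.45476; factor = 6/ΣO = 2.44423.
Mg apfu = 0.29178 × 2.44423 = 0.713.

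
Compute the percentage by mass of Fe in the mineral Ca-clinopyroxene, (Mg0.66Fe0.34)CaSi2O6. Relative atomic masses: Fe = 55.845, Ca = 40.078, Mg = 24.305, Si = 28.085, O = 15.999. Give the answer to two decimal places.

8.35 mass %

M((Mg0.66Fe0.34)CaSi2O6) = 227.271 g/mol.
Fe contributes 0.34 × 55.845 = 18.987 g per mole.
18.987/227.271 = 0.0835 → 8.35%.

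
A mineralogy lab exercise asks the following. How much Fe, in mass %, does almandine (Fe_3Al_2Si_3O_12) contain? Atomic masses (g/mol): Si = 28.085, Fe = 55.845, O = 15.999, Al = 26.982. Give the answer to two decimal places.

33.66 mass %

Molar mass of Fe_3Al_2Si_3O_12: 3·55.845 + 2·26.982 + 3·28.085 + 12·15.999 = 497.742 g/mol.
Mass of Fe per formula unit: 3 × 55.845 = 167.535 g.
Weight fraction Fe = 167.535 / 497.742 = 0.3366.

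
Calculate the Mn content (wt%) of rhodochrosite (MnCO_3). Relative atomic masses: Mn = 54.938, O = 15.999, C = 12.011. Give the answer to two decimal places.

47.79 wt%

M(MnCO_3) = 114.946 g/mol.
Mn contributes 1 × 54.938 = 54.938 g per mole.
54.938/114.946 = 0.4779 → 47.79%.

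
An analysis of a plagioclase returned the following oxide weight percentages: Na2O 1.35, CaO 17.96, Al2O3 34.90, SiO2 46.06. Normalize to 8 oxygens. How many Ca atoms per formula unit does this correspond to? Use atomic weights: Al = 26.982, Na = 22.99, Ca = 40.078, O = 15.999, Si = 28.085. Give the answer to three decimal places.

0.883 Ca apfu

Na2O: 1.35/61.979 = 0.02178 mol → 0.04356 mol Na, 0.02178 mol O.
CaO: 17.96/56.077 = 0.32027 mol → 0.32027 mol Ca, 0.32027 mol O.
Al2O3: 34.90/101.961 = 0.34229 mol → 0.68458 mol Al, 1.02687 mol O.
SiO2: 46.06/60.083 = 0.76661 mol → 0.76661 mol Si, 1.53322 mol O.
Total oxygen = 2.90214 mol. Normalization factor = 8/2.90214 = 2.75659.
Ca per 8 O = 0.32027 × 2.75659 = 0.883.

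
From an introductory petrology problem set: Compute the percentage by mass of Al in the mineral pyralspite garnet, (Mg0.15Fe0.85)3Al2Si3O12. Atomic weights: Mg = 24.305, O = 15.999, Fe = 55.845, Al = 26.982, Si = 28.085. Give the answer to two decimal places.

Molar mass of (Mg0.15Fe0.85)3Al2Si3O12: 0.45·24.305 + 2.55·55.845 + 2·26.982 + 3·28.085 + 12·15.999 = 483.549 g/mol.
Mass of Al per formula unit: 2 × 26.982 = 53.964 g.
Weight fraction Al = 53.964 / 483.549 = 0.1116.

11.16 wt%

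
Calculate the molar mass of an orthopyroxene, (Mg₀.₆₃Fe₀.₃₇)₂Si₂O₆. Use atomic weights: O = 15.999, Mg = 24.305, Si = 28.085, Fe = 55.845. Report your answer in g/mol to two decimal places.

M = 1.26·24.305 + 0.74·55.845 + 2·28.085 + 6·15.999

224.11 g/mol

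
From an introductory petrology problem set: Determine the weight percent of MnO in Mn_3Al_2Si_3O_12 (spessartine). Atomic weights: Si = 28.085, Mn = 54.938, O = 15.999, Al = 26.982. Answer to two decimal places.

M(Mn_3Al_2Si_3O_12) = 495.021 g/mol; M(MnO) = 70.937 g/mol.
Moles MnO per formula unit = 3 Mn ÷ 1 = 3.0000.
MnO fraction = (3.0000 × 70.937) / 495.021 = 212.811/495.021 = 0.4299.

42.99 wt%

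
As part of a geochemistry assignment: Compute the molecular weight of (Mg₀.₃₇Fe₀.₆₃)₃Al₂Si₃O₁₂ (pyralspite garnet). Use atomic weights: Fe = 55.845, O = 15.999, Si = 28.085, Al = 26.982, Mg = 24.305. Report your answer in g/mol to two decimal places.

462.73 g/mol

The formula mass is the sum 1.11(24.305) + 1.89(55.845) + 2(26.982) + 3(28.085) + 12(15.999).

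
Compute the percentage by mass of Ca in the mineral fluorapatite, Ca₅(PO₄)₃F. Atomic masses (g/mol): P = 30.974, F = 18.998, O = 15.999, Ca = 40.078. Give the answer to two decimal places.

39.74 mass %

M(Ca₅(PO₄)₃F) = 504.298 g/mol.
Ca contributes 5 × 40.078 = 200.390 g per mole.
200.390/504.298 = 0.3974 → 39.74%.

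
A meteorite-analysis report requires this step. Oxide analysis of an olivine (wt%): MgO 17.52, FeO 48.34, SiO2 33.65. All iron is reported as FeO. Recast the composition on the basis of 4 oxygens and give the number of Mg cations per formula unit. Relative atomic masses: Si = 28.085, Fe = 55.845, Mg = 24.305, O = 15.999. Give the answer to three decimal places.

17.52 wt% MgO ÷ 40.304 g/mol = 0.43470 mol, giving 0.43470 Mg and 0.43470 O.
48.34 wt% FeO ÷ 71.844 g/mol = 0.67285 mol, giving 0.67285 Fe and 0.67285 O.
33.65 wt% SiO2 ÷ 60.083 g/mol = 0.56006 mol, giving 0.56006 Si and 1.12012 O.
Oxygen sums to 2.22767; scaling by 4/2.22767 = 1.79560 puts the formula on 4 O.
Mg: 0.43470 × 1.79560 = 0.781 atoms per formula unit.

0.781 Mg apfu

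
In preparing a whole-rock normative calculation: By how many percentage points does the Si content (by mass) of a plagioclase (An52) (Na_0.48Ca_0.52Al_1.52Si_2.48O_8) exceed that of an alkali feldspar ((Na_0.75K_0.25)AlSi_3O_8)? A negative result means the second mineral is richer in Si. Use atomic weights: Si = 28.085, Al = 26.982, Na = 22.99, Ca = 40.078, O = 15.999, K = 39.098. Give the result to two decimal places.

-5.90 percentage points

First mineral: 69.651 g Si in 270.531 g formula = 25.75 wt% Si.
Second mineral: 84.255 g Si in 266.246 g formula = 31.65 wt% Si.
25.75% − 31.65% gives a difference of -5.90 percentage points.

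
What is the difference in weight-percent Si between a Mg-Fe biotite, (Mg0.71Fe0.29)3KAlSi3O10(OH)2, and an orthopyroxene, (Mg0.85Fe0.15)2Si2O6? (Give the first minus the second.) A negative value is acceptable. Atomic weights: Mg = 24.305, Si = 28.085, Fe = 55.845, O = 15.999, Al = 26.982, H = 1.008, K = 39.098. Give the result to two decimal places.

M((Mg0.71Fe0.29)3KAlSi3O10(OH)2) = 444.694 g/mol, so wt% Si = 84.255/444.694 × 100 = 18.95%.
M((Mg0.85Fe0.15)2Si2O6) = 210.236 g/mol, so wt% Si = 56.170/210.236 × 100 = 26.72%.
18.95 − 26.72 = -7.77 pp.

-7.77 percentage points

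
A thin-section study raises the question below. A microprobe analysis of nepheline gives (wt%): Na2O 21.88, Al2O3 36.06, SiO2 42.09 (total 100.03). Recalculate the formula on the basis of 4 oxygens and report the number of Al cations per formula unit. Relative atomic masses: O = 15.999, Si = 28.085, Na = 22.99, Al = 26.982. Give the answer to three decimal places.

Na2O: 21.88/61.979 = 0.35302 mol → 0.70604 mol Na, 0.35302 mol O.
Al2O3: 36.06/101.961 = 0.35366 mol → 0.70732 mol Al, 1.06098 mol O.
SiO2: 42.09/60.083 = 0.70053 mol → 0.70053 mol Si, 1.40106 mol O.
Total oxygen = 2.81506 mol. Normalization factor = 4/2.81506 = 1.42093.
Al per 4 O = 0.70732 × 1.42093 = 1.005.

1.005 Al apfu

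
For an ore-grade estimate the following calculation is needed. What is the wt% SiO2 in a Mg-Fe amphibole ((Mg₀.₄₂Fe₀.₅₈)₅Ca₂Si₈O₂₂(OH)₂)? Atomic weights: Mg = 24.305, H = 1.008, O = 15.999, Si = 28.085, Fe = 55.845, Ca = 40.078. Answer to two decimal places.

53.18 wt%

M((Mg₀.₄₂Fe₀.₅₈)₅Ca₂Si₈O₂₂(OH)₂) = 903.819 g/mol; M(SiO2) = 60.083 g/mol.
Moles SiO2 per formula unit = 8 Si ÷ 1 = 8.0000.
SiO2 fraction = (8.0000 × 60.083) / 903.819 = 480.664/903.819 = 0.5318.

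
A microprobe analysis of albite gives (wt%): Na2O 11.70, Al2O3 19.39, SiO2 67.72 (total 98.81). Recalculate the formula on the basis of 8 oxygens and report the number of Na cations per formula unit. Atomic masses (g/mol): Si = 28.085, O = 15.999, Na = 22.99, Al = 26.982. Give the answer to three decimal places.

Na2O (M=61.979): mol = 0.18877; Na = 0.37754, O = 0.18877.
Al2O3 (M=101.961): mol = 0.19017; Al = 0.38034, O = 0.57051.
SiO2 (M=60.083): mol = 1.12711; Si = 1.12711, O = 2.25422.
ΣO = 3.01350; factor = 8/ΣO = 2.65472.
Na apfu = 0.37754 × 2.65472 = 1.002.

1.002 Na apfu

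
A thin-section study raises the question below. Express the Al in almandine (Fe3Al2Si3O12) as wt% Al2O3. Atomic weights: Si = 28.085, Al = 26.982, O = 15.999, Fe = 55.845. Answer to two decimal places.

Molar mass of Fe3Al2Si3O12 = 3·55.845 + 2·26.982 + 3·28.085 + 12·15.999 = 497.742 g/mol.
Each formula unit contains 2 Al, equivalent to 2/2 = 1.0000 mol Al2O3.
M(Al2O3) = 2×26.982 + 3×15.999 = 101.961 g/mol.
Mass of Al2O3 per formula unit = 1.0000 × 101.961 = 101.961 g.
Al2O3 wt% = 101.961 / 497.742 × 100 = 20.48%.

20.48 wt%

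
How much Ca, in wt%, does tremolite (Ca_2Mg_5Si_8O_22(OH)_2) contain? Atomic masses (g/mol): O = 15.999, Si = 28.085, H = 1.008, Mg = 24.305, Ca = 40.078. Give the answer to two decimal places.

9.87 wt%

M(Ca_2Mg_5Si_8O_22(OH)_2) = 812.353 g/mol.
Ca contributes 2 × 40.078 = 80.156 g per mole.
80.156/812.353 = 0.0987 → 9.87%.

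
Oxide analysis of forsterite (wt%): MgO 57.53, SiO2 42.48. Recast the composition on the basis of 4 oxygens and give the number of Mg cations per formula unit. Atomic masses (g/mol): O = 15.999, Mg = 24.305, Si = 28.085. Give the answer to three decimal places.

2.009 Mg apfu

57.53 wt% MgO ÷ 40.304 g/mol = 1.42740 mol, giving 1.42740 Mg and 1.42740 O.
42.48 wt% SiO2 ÷ 60.083 g/mol = 0.70702 mol, giving 0.70702 Si and 1.41404 O.
Oxygen sums to 2.84144; scaling by 4/2.84144 = 1.40774 puts the formula on 4 O.
Mg: 1.42740 × 1.40774 = 2.009 atoms per formula unit.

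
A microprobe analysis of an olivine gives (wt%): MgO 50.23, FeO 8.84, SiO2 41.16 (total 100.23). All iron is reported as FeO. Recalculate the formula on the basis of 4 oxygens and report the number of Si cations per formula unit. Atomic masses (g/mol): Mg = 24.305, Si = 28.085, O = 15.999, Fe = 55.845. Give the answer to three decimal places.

MgO: 50.23/40.304 = 1.24628 mol → 1.24628 mol Mg, 1.24628 mol O.
FeO: 8.84/71.844 = 0.12304 mol → 0.12304 mol Fe, 0.12304 mol O.
SiO2: 41.16/60.083 = 0.68505 mol → 0.68505 mol Si, 1.37010 mol O.
Total oxygen = 2.73942 mol. Normalization factor = 4/2.73942 = 1.46016.
Si per 4 O = 0.68505 × 1.46016 = 1.000.

1.000 Si apfu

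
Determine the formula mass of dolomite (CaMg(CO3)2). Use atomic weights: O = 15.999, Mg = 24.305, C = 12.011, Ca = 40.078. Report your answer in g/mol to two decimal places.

M = 1*40.078 + 1*24.305 + 2*12.011 + 6*15.999

184.40 g/mol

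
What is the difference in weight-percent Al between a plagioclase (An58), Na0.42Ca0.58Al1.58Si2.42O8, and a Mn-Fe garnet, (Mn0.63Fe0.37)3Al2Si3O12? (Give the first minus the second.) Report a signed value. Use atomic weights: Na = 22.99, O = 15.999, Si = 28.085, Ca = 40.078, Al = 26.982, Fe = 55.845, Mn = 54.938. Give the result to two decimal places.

M(Na0.42Ca0.58Al1.58Si2.42O8) = 271.490 g/mol, so wt% Al = 42.632/271.490 × 100 = 15.70%.
M((Mn0.63Fe0.37)3Al2Si3O12) = 496.028 g/mol, so wt% Al = 53.964/496.028 × 100 = 10.88%.
15.70 − 10.88 = 4.82 pp.

4.82 percentage points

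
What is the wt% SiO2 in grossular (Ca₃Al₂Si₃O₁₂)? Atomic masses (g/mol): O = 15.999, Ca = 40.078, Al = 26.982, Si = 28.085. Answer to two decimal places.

Molar mass of Ca₃Al₂Si₃O₁₂ = 3*40.078 + 2*26.982 + 3*28.085 + 12*15.999 = 450.441 g/mol.
Each formula unit contains 3 Si, equivalent to 3/1 = 3.0000 mol SiO2.
M(SiO2) = 1×28.085 + 2×15.999 = 60.083 g/mol.
Mass of SiO2 per formula unit = 3.0000 × 60.083 = 180.249 g.
SiO2 wt% = 180.249 / 450.441 × 100 = 40.02%.

40.02 wt%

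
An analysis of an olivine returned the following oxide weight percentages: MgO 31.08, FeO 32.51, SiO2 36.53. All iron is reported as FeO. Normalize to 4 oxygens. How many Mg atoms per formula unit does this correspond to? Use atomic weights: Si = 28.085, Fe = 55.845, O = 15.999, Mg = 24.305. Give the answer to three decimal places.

MgO (M=40.304): mol = 0.77114; Mg = 0.77114, O = 0.77114.
FeO (M=71.844): mol = 0.45251; Fe = 0.45251, O = 0.45251.
SiO2 (M=60.083): mol = 0.60799; Si = 0.60799, O = 1.21598.
ΣO = 2.43963; factor = 4/ΣO = 1.63959.
Mg apfu = 0.77114 × 1.63959 = 1.264.

1.264 Mg apfu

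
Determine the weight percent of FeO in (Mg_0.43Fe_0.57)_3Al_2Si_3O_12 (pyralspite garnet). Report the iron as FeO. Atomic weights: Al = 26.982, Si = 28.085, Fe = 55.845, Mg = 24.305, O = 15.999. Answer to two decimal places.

Formula mass = 457.055 g/mol.
1.71 Fe → 1.7100 mol FeO per formula unit; M(FeO) = 71.844, so FeO mass = 122.853 g.
122.853/457.055 × 100 = 26.88 wt%.

26.88 wt%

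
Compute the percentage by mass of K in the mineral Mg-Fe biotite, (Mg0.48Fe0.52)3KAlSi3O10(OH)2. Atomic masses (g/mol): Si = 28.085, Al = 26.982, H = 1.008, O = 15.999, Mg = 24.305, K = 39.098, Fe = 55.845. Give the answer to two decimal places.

Formula mass = 1.44×24.305 + 1.56×55.845 + 1×39.098 + 1×26.982 + 3×28.085 + 12×15.999 + 2×1.008 = 466.456 g/mol, of which 39.098 g is K.
So K makes up 39.098/466.456 = 0.0838 of the mass, i.e. 8.38%.

8.38 mass %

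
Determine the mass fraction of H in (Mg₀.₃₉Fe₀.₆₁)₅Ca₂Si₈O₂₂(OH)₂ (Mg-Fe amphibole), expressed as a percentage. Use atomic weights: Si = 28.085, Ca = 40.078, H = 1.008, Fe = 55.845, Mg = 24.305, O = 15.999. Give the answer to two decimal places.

0.22 weight percent

Molar mass of (Mg₀.₃₉Fe₀.₆₁)₅Ca₂Si₈O₂₂(OH)₂: 1.95*24.305 + 3.05*55.845 + 2*40.078 + 8*28.085 + 24*15.999 + 2*1.008 = 908.550 g/mol.
Mass of H per formula unit: 2 × 1.008 = 2.016 g.
Weight fraction H = 2.016 / 908.550 = 0.0022.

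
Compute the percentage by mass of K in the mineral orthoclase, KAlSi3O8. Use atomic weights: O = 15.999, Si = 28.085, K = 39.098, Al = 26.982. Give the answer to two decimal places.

M(KAlSi3O8) = 278.327 g/mol.
K contributes 1 × 39.098 = 39.098 g per mole.
39.098/278.327 = 0.1405 → 14.05%.

14.05 mass %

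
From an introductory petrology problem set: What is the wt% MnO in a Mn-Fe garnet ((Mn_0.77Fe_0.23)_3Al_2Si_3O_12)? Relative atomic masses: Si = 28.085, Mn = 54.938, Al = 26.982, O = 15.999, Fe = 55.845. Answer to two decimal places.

Formula mass = 495.647 g/mol.
2.31 Mn → 2.3100 mol MnO per formula unit; M(MnO) = 70.937, so MnO mass = 163.864 g.
163.864/495.647 × 100 = 33.06 wt%.

33.06 wt%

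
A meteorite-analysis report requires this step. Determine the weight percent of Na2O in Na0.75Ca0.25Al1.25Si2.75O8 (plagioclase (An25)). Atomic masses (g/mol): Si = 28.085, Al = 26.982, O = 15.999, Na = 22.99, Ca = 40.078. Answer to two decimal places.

8.73 wt%

M(Na0.75Ca0.25Al1.25Si2.75O8) = 266.215 g/mol; M(Na2O) = 61.979 g/mol.
Moles Na2O per formula unit = 0.75 Na ÷ 2 = 0.3750.
Na2O fraction = (0.3750 × 61.979) / 266.215 = 23.242/266.215 = 0.0873.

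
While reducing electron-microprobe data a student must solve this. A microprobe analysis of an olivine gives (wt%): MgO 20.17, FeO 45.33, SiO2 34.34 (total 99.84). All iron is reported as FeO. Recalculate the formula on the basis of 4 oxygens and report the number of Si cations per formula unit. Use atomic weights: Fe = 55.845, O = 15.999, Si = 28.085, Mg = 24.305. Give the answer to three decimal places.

MgO: 20.17/40.304 = 0.50045 mol → 0.50045 mol Mg, 0.50045 mol O.
FeO: 45.33/71.844 = 0.63095 mol → 0.63095 mol Fe, 0.63095 mol O.
SiO2: 34.34/60.083 = 0.57154 mol → 0.57154 mol Si, 1.14308 mol O.
Total oxygen = 2.27448 mol. Normalization factor = 4/2.27448 = 1.75864.
Si per 4 O = 0.57154 × 1.75864 = 1.005.

1.005 Si apfu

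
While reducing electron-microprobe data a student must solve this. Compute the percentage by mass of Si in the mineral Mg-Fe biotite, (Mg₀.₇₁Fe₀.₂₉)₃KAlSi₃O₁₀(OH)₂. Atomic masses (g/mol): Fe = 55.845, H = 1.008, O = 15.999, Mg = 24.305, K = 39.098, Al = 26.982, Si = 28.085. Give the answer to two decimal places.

Molar mass of (Mg₀.₇₁Fe₀.₂₉)₃KAlSi₃O₁₀(OH)₂: 2.13*24.305 + 0.87*55.845 + 1*39.098 + 1*26.982 + 3*28.085 + 12*15.999 + 2*1.008 = 444.694 g/mol.
Mass of Si per formula unit: 3 × 28.085 = 84.255 g.
Weight fraction Si = 84.255 / 444.694 = 0.1895.

18.95 weight percent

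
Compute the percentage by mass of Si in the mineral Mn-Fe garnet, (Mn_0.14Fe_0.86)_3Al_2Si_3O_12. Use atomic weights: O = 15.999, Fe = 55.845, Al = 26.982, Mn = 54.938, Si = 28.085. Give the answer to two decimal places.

Molar mass of (Mn_0.14Fe_0.86)_3Al_2Si_3O_12: 0.42×54.938 + 2.58×55.845 + 2×26.982 + 3×28.085 + 12×15.999 = 497.361 g/mol.
Mass of Si per formula unit: 3 × 28.085 = 84.255 g.
Weight fraction Si = 84.255 / 497.361 = 0.1694.

16.94 weight percent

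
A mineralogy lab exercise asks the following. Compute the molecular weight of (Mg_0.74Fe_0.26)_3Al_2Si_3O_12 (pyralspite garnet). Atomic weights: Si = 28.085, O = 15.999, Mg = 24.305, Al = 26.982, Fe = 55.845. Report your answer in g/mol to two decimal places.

427.72 g/mol

Mg: 2.22 × 24.305 = 53.9571
Fe: 0.78 × 55.845 = 43.5591
Al: 2 × 26.982 = 53.9640
Si: 3 × 28.085 = 84.2550
O: 12 × 15.999 = 191.9880
Summing the contributions gives the formula mass.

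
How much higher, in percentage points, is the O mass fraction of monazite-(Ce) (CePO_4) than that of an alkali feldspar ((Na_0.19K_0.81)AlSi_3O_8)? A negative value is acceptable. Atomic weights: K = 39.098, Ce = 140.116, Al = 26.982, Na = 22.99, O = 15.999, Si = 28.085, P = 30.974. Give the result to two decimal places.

M(CePO_4) = 235.086 g/mol, so wt% O = 63.996/235.086 × 100 = 27.22%.
M((Na_0.19K_0.81)AlSi_3O_8) = 275.266 g/mol, so wt% O = 127.992/275.266 × 100 = 46.50%.
27.22 − 46.50 = -19.28 pp.

-19.28 percentage points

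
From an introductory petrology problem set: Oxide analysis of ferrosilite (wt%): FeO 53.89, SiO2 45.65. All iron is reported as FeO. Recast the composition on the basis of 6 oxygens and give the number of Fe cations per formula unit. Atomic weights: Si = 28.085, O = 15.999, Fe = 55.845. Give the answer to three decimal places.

FeO: 53.89/71.844 = 0.75010 mol → 0.75010 mol Fe, 0.75010 mol O.
SiO2: 45.65/60.083 = 0.75978 mol → 0.75978 mol Si, 1.51956 mol O.
Total oxygen = 2.26966 mol. Normalization factor = 6/2.26966 = 2.64357.
Fe per 6 O = 0.75010 × 2.64357 = 1.983.

1.983 Fe apfu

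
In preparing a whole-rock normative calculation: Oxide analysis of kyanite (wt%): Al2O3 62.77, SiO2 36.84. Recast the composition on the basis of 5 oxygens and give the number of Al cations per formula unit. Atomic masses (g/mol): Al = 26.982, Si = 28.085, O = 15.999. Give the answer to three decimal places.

2.003 Al apfu

62.77 wt% Al2O3 ÷ 101.961 g/mol = 0.61563 mol, giving 1.23126 Al and 1.84689 O.
36.84 wt% SiO2 ÷ 60.083 g/mol = 0.61315 mol, giving 0.61315 Si and 1.22630 O.
Oxygen sums to 3.07319; scaling by 5/3.07319 = 1.62697 puts the formula on 5 O.
Al: 1.23126 × 1.62697 = 2.003 atoms per formula unit.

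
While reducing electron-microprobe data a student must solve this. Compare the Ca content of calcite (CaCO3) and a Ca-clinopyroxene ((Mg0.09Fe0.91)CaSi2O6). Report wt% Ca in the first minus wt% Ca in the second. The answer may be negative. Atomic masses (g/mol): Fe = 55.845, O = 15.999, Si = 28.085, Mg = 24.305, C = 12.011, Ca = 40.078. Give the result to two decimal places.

Ca in CaCO3: molar mass 100.086 g/mol; 1×40.078 = 40.078 g → 40.04 wt%.
Ca in (Mg0.09Fe0.91)CaSi2O6: molar mass 245.248 g/mol; 1×40.078 = 40.078 g → 16.34 wt%.
Difference = 40.04 − 16.34 = 23.70 percentage points.

23.70 percentage points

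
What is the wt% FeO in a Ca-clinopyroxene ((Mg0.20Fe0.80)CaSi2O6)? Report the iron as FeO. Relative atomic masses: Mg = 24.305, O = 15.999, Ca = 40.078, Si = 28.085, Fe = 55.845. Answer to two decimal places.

Molar mass of (Mg0.20Fe0.80)CaSi2O6 = 0.20·24.305 + 0.80·55.845 + 1·40.078 + 2·28.085 + 6·15.999 = 241.779 g/mol.
Each formula unit contains 0.80 Fe, equivalent to 0.80/1 = 0.8000 mol FeO.
M(FeO) = 1×55.845 + 1×15.999 = 71.844 g/mol.
Mass of FeO per formula unit = 0.8000 × 71.844 = 57.475 g.
FeO wt% = 57.475 / 241.779 × 100 = 23.77%.

23.77 wt%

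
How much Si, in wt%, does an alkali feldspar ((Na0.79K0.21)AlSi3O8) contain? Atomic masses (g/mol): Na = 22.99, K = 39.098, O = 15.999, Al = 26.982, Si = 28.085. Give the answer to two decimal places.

31.72 wt%

M((Na0.79K0.21)AlSi3O8) = 265.602 g/mol.
Si contributes 3 × 28.085 = 84.255 g per mole.
84.255/265.602 = 0.3172 → 31.72%.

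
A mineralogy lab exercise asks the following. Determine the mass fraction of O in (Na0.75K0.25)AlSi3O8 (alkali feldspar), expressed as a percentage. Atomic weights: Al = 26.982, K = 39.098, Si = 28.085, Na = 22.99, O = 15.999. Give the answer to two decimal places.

Formula mass = 0.75*22.99 + 0.25*39.098 + 1*26.982 + 3*28.085 + 8*15.999 = 266.246 g/mol, of which 127.992 g is O.
So O makes up 127.992/266.246 = 0.4807 of the mass, i.e. 48.07%.

48.07 weight percent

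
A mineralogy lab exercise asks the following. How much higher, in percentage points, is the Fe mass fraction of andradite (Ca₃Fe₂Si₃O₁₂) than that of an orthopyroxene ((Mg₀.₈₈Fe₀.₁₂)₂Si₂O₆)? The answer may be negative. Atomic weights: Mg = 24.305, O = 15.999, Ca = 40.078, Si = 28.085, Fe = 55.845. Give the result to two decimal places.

15.55 percentage points

M(Ca₃Fe₂Si₃O₁₂) = 508.167 g/mol, so wt% Fe = 111.690/508.167 × 100 = 21.98%.
M((Mg₀.₈₈Fe₀.₁₂)₂Si₂O₆) = 208.344 g/mol, so wt% Fe = 13.403/208.344 × 100 = 6.43%.
21.98 − 6.43 = 15.55 pp.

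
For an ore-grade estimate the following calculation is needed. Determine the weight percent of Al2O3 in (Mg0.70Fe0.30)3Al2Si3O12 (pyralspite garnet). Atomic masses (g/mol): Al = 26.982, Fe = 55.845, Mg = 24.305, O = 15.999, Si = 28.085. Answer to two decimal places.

23.63 wt%

Molar mass of (Mg0.70Fe0.30)3Al2Si3O12 = 2.10·24.305 + 0.90·55.845 + 2·26.982 + 3·28.085 + 12·15.999 = 431.508 g/mol.
Each formula unit contains 2 Al, equivalent to 2/2 = 1.0000 mol Al2O3.
M(Al2O3) = 2×26.982 + 3×15.999 = 101.961 g/mol.
Mass of Al2O3 per formula unit = 1.0000 × 101.961 = 101.961 g.
Al2O3 wt% = 101.961 / 431.508 × 100 = 23.63%.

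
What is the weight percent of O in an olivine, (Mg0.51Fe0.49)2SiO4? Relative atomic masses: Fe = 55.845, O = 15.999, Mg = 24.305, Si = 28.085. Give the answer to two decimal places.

Molar mass of (Mg0.51Fe0.49)2SiO4: 1.02*24.305 + 0.98*55.845 + 1*28.085 + 4*15.999 = 171.600 g/mol.
Mass of O per formula unit: 4 × 15.999 = 63.996 g.
Weight fraction O = 63.996 / 171.600 = 0.3729.

37.29 wt%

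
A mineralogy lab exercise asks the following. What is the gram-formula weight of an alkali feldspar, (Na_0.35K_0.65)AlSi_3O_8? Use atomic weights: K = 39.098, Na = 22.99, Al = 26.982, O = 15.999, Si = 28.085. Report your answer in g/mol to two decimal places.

The formula mass is the sum 0.35(22.99) + 0.65(39.098) + 1(26.982) + 3(28.085) + 8(15.999).

272.69 g/mol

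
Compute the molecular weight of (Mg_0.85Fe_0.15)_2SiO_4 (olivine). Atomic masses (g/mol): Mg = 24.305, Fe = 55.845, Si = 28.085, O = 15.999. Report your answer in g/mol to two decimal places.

M = 1.70(24.305) + 0.30(55.845) + 1(28.085) + 4(15.999)

150.15 g/mol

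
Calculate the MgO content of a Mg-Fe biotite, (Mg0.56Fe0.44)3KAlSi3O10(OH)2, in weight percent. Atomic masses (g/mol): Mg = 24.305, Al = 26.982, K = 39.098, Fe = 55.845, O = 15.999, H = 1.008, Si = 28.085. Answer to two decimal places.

14.76 wt%

M((Mg0.56Fe0.44)3KAlSi3O10(OH)2) = 458.887 g/mol; M(MgO) = 40.304 g/mol.
Moles MgO per formula unit = 1.68 Mg ÷ 1 = 1.6800.
MgO fraction = (1.6800 × 40.304) / 458.887 = 67.711/458.887 = 0.1476.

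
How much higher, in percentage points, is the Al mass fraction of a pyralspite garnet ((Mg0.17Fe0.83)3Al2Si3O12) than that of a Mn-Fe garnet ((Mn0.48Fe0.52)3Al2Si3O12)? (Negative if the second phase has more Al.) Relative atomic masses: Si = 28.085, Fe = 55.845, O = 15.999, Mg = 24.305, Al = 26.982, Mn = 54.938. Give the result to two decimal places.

Al in (Mg0.17Fe0.83)3Al2Si3O12: molar mass 481.657 g/mol; 2×26.982 = 53.964 g → 11.20 wt%.
Al in (Mn0.48Fe0.52)3Al2Si3O12: molar mass 496.436 g/mol; 2×26.982 = 53.964 g → 10.87 wt%.
Difference = 11.20 − 10.87 = 0.33 percentage points.

0.33 percentage points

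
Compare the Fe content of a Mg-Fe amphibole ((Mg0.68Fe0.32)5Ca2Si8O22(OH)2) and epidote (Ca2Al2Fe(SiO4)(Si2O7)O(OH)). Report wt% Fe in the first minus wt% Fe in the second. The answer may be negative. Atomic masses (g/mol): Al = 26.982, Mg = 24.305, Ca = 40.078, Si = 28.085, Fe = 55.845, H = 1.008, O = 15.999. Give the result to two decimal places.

Fe in (Mg0.68Fe0.32)5Ca2Si8O22(OH)2: molar mass 862.817 g/mol; 1.60×55.845 = 89.352 g → 10.36 wt%.
Fe in Ca2Al2Fe(SiO4)(Si2O7)O(OH): molar mass 483.215 g/mol; 1×55.845 = 55.845 g → 11.56 wt%.
Difference = 10.36 − 11.56 = -1.20 percentage points.

-1.20 percentage points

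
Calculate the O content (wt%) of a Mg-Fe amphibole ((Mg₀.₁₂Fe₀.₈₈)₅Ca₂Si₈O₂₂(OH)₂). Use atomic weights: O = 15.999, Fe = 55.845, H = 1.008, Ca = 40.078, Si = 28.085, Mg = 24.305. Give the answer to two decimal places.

40.37 wt%

Formula mass = 0.60·24.305 + 4.40·55.845 + 2·40.078 + 8·28.085 + 24·15.999 + 2·1.008 = 951.129 g/mol, of which 383.976 g is O.
So O makes up 383.976/951.129 = 0.4037 of the mass, i.e. 40.37%.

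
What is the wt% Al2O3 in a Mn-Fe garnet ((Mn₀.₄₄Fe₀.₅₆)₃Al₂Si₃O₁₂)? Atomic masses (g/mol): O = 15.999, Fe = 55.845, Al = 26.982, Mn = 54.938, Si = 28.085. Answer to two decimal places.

Formula mass = 496.545 g/mol.
2 Al → 1.0000 mol Al2O3 per formula unit; M(Al2O3) = 101.961, so Al2O3 mass = 101.961 g.
101.961/496.545 × 100 = 20.53 wt%.

20.53 wt%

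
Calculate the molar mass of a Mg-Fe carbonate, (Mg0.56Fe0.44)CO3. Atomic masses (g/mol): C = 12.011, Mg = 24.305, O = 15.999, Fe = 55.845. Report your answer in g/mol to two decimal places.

98.19 g/mol

The formula mass is the sum 0.56·24.305 + 0.44·55.845 + 1·12.011 + 3·15.999.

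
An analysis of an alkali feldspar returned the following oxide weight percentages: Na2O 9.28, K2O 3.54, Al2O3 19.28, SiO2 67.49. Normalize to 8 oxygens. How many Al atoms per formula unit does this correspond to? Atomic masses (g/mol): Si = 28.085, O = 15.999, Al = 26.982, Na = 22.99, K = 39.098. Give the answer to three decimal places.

1.008 Al apfu

9.28 wt% Na2O ÷ 61.979 g/mol = 0.14973 mol, giving 0.29946 Na and 0.14973 O.
3.54 wt% K2O ÷ 94.195 g/mol = 0.03758 mol, giving 0.07516 K and 0.03758 O.
19.28 wt% Al2O3 ÷ 101.961 g/mol = 0.18909 mol, giving 0.37818 Al and 0.56727 O.
67.49 wt% SiO2 ÷ 60.083 g/mol = 1.12328 mol, giving 1.12328 Si and 2.24656 O.
Oxygen sums to 3.00114; scaling by 8/3.00114 = 2.66565 puts the formula on 8 O.
Al: 0.37818 × 2.66565 = 1.008 atoms per formula unit.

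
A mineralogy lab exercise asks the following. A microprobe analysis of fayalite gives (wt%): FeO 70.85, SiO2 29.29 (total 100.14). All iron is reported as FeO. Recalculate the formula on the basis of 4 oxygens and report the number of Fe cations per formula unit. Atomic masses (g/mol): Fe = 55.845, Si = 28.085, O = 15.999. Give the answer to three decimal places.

FeO: 70.85/71.844 = 0.98616 mol → 0.98616 mol Fe, 0.98616 mol O.
SiO2: 29.29/60.083 = 0.48749 mol → 0.48749 mol Si, 0.97498 mol O.
Total oxygen = 1.96114 mol. Normalization factor = 4/1.96114 = 2.03963.
Fe per 4 O = 0.98616 × 2.03963 = 2.011.

2.011 Fe apfu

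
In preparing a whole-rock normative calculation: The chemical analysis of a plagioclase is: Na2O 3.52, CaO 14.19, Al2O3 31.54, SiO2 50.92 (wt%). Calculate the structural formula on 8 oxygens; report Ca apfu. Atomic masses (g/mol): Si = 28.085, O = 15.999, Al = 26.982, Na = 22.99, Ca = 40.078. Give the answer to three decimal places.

Na2O (M=61.979): mol = 0.05679; Na = 0.11358, O = 0.05679.
CaO (M=56.077): mol = 0.25304; Ca = 0.25304, O = 0.25304.
Al2O3 (M=101.961): mol = 0.30933; Al = 0.61866, O = 0.92799.
SiO2 (M=60.083): mol = 0.84749; Si = 0.84749, O = 1.69498.
ΣO = 2.93280; factor = 8/ΣO = 2.72777.
Ca apfu = 0.25304 × 2.72777 = 0.690.

0.690 Ca apfu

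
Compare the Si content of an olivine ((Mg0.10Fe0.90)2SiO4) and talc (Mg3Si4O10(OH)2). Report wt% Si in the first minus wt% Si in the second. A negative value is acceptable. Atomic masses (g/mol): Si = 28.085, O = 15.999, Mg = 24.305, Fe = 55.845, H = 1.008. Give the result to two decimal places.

-15.40 percentage points

M((Mg0.10Fe0.90)2SiO4) = 197.463 g/mol, so wt% Si = 28.085/197.463 × 100 = 14.22%.
M(Mg3Si4O10(OH)2) = 379.259 g/mol, so wt% Si = 112.340/379.259 × 100 = 29.62%.
14.22 − 29.62 = -15.40 pp.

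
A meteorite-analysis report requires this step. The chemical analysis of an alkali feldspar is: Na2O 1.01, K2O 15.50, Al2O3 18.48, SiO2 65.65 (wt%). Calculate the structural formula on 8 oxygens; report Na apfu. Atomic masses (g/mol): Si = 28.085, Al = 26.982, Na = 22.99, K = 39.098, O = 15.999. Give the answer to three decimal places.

Na2O: 1.01/61.979 = 0.01630 mol → 0.03260 mol Na, 0.01630 mol O.
K2O: 15.50/94.195 = 0.16455 mol → 0.32910 mol K, 0.16455 mol O.
Al2O3: 18.48/101.961 = 0.18125 mol → 0.36250 mol Al, 0.54375 mol O.
SiO2: 65.65/60.083 = 1.09266 mol → 1.09266 mol Si, 2.18532 mol O.
Total oxygen = 2.90992 mol. Normalization factor = 8/2.90992 = 2.74922.
Na per 8 O = 0.03260 × 2.74922 = 0.090.

0.090 Na apfu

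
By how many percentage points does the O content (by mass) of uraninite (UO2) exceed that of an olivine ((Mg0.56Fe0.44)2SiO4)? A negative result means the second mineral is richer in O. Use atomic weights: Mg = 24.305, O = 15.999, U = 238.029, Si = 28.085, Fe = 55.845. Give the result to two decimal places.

-26.14 percentage points

M(UO2) = 270.027 g/mol, so wt% O = 31.998/270.027 × 100 = 11.85%.
M((Mg0.56Fe0.44)2SiO4) = 168.446 g/mol, so wt% O = 63.996/168.446 × 100 = 37.99%.
11.85 − 37.99 = -26.14 pp.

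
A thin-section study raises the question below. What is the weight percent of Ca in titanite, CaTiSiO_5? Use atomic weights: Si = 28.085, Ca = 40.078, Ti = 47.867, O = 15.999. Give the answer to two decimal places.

Formula mass = 1·40.078 + 1·47.867 + 1·28.085 + 5·15.999 = 196.025 g/mol, of which 40.078 g is Ca.
So Ca makes up 40.078/196.025 = 0.2045 of the mass, i.e. 20.45%.

20.45 mass %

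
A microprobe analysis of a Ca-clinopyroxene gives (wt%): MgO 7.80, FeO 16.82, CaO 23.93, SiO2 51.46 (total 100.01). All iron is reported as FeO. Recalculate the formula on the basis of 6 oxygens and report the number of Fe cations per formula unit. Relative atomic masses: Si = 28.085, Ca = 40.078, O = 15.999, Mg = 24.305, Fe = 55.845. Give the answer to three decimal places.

0.547 Fe apfu

MgO: 7.80/40.304 = 0.19353 mol → 0.19353 mol Mg, 0.19353 mol O.
FeO: 16.82/71.844 = 0.23412 mol → 0.23412 mol Fe, 0.23412 mol O.
CaO: 23.93/56.077 = 0.42673 mol → 0.42673 mol Ca, 0.42673 mol O.
SiO2: 51.46/60.083 = 0.85648 mol → 0.85648 mol Si, 1.71296 mol O.
Total oxygen = 2.56734 mol. Normalization factor = 6/2.56734 = 2.33705.
Fe per 6 O = 0.23412 × 2.33705 = 0.547.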